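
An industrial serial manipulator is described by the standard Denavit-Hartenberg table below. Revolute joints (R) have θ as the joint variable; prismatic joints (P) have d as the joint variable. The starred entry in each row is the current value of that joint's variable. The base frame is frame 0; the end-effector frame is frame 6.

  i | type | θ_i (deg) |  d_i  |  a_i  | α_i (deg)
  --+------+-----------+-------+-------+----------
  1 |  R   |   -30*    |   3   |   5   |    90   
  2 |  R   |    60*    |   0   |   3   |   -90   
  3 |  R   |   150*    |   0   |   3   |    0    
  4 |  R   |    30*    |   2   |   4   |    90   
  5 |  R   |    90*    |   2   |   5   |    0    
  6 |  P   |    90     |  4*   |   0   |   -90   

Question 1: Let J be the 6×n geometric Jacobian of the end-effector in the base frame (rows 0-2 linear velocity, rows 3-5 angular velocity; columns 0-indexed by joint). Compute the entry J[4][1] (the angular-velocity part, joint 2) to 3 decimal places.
-0.866

axis z_1 = (-0.5000,-0.8660,0.0000); lever o_n−o_1 = (-3.0580,10.4258,0.3840)
cross product → J_v[:, 1] = (-0.3325,0.1920,-7.8612)
J_ω[:, 1] = z_1
entry J[4][1] = -0.8660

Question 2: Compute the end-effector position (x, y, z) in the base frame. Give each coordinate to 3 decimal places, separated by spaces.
1.272 7.926 3.384

after link 1: o_1 = (4.3301, -2.5000, 3.0000)
after link 2: o_2 = (5.6292, -3.2500, 5.5981)
after link 3: o_3 = (5.2542, -1.3014, 3.3481)
after link 4: o_4 = (2.0221, 0.5646, 0.8840)
after link 5: o_5 = (-0.7279, 4.4617, 3.3840)
after link 6: o_6 = (1.2721, 7.9258, 3.3840)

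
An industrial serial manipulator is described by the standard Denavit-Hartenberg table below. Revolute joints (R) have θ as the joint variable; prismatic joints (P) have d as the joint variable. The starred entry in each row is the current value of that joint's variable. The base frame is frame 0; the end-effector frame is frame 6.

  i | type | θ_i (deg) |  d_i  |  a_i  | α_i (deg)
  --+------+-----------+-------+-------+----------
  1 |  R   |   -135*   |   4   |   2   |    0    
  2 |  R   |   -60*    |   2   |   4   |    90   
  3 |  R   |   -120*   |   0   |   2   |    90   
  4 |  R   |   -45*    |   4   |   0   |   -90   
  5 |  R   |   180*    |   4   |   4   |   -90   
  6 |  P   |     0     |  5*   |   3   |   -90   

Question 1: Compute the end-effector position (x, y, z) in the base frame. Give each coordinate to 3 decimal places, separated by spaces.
4.205 5.133 10.605

after link 1: o_1 = (-1.4142, -1.4142, 4.0000)
after link 2: o_2 = (-5.2779, -0.3789, 6.0000)
after link 3: o_3 = (-4.3120, -0.6378, 4.2679)
after link 4: o_4 = (-0.9659, -1.5343, 6.2679)
after link 5: o_5 = (0.4982, 3.9298, 6.2679)
after link 6: o_6 = (4.2053, 5.1326, 10.6051)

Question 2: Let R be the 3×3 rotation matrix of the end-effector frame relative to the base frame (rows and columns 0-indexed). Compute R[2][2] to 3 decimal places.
End-effector z-axis (col 2 of R) = (-0.5245,-0.5915,0.6124)
R[2][2] = 0.6124

0.612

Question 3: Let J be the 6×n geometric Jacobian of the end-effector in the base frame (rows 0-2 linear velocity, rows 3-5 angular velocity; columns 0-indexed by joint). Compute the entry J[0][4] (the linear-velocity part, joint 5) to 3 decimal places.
6.648

axis z_4 = (0.5245,0.5915,-0.6124); lever o_n−o_4 = (5.1712,6.6669,4.3371)
cross product → J_v[:, 4] = (6.6481,-5.4416,0.4381)
J_ω[:, 4] = z_4
entry J[0][4] = 6.6481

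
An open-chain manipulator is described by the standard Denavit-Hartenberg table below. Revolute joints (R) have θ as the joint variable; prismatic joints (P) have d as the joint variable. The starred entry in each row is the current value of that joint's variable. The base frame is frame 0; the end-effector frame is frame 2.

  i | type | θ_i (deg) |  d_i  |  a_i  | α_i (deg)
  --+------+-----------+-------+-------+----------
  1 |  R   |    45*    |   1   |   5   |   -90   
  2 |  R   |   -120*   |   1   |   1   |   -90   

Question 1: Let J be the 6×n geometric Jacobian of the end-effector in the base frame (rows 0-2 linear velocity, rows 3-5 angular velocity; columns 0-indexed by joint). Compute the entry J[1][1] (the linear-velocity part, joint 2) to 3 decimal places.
axis z_1 = (-0.7071,0.7071,0.0000); lever o_n−o_1 = (-1.0607,0.3536,0.8660)
cross product → J_v[:, 1] = (0.6124,0.6124,0.5000)
J_ω[:, 1] = z_1
entry J[1][1] = 0.6124

0.612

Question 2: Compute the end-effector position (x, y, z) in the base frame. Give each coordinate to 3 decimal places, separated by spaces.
2.475 3.889 1.866

after link 1: o_1 = (3.5355, 3.5355, 1.0000)
after link 2: o_2 = (2.4749, 3.8891, 1.8660)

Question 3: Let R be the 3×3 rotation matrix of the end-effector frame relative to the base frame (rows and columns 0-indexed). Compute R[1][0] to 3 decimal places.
-0.354

End-effector x-axis (col 0 of R) = (-0.3536,-0.3536,0.8660)
R[1][0] = -0.3536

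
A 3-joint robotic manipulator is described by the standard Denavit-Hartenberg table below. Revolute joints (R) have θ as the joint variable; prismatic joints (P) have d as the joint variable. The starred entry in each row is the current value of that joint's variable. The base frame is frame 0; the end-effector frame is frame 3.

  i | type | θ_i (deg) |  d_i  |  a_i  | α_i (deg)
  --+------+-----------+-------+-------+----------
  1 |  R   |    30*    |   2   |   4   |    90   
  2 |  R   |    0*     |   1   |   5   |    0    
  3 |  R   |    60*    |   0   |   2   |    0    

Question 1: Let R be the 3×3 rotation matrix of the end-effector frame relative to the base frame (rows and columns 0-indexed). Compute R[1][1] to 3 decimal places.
-0.433

End-effector y-axis (col 1 of R) = (-0.7500,-0.4330,0.5000)
R[1][1] = -0.4330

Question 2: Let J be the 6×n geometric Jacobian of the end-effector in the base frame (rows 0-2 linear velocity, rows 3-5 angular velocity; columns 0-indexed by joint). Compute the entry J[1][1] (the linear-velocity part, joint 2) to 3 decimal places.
-0.866

axis z_1 = (0.5000,-0.8660,0.0000); lever o_n−o_1 = (5.6962,2.1340,1.7321)
cross product → J_v[:, 1] = (-1.5000,-0.8660,6.0000)
J_ω[:, 1] = z_1
entry J[1][1] = -0.8660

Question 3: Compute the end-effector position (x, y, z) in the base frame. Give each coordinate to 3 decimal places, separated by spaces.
9.160 4.134 3.732

after link 1: o_1 = (3.4641, 2.0000, 2.0000)
after link 2: o_2 = (8.2942, 3.6340, 2.0000)
after link 3: o_3 = (9.1603, 4.1340, 3.7321)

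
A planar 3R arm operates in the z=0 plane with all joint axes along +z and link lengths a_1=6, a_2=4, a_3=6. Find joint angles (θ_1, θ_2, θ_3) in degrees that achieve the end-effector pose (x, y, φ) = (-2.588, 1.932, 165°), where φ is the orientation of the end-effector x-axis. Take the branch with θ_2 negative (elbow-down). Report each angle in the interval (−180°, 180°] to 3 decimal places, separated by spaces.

wrist centre = target − a_3·(cos φ, sin φ) = (3.2076, 0.3791)
cos θ_2 = (10.4321−6²−4²)/(2·6·4) = -0.8660; θ_2 = -149.9968° (elbow-down)
β = atan2(0.3791,3.2076) = 6.7403°; ψ = atan2(-2.0002,2.5360) = -38.2634°
θ_1 = β − ψ = 45.0037°
θ_3 = φ − θ_1 − θ_2 = -90.0069° (wrapped to (-180°,180°])

45.004 -149.997 -90.007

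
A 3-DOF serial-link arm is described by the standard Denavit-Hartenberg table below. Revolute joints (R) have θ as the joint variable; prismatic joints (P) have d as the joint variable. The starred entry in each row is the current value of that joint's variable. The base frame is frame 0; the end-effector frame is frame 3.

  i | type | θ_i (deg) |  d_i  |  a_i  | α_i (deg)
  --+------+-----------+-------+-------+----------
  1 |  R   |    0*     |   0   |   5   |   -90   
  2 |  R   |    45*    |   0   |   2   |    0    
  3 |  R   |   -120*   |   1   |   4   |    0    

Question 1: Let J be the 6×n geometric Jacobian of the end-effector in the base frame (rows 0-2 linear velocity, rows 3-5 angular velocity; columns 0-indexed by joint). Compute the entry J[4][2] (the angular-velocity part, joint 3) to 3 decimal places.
axis z_2 = (0.0000,1.0000,0.0000); lever o_n−o_2 = (1.0353,1.0000,3.8637)
cross product → J_v[:, 2] = (3.8637,0.0000,-1.0353)
J_ω[:, 2] = z_2
entry J[4][2] = 1.0000

1.000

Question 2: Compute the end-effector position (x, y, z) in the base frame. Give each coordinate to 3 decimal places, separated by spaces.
after link 1: o_1 = (5.0000, 0.0000, 0.0000)
after link 2: o_2 = (6.4142, 0.0000, -1.4142)
after link 3: o_3 = (7.4495, 1.0000, 2.4495)

7.449 1.000 2.449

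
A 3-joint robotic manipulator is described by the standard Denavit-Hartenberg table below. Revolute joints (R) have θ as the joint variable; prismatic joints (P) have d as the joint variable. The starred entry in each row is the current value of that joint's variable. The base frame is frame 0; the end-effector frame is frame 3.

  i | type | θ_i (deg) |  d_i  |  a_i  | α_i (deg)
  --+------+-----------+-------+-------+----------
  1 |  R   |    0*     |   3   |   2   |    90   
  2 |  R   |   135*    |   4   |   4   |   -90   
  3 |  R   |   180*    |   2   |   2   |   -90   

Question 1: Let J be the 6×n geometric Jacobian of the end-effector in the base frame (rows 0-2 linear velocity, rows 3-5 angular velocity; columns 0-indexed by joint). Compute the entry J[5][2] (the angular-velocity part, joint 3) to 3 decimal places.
axis z_2 = (-0.7071,-0.0000,-0.7071); lever o_n−o_2 = (-0.0000,0.0000,-2.8284)
cross product → J_v[:, 2] = (0.0000,-2.0000,-0.0000)
J_ω[:, 2] = z_2
entry J[5][2] = -0.7071

-0.707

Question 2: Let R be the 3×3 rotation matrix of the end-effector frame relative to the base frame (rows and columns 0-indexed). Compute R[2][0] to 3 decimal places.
-0.707

End-effector x-axis (col 0 of R) = (0.7071,0.0000,-0.7071)
R[2][0] = -0.7071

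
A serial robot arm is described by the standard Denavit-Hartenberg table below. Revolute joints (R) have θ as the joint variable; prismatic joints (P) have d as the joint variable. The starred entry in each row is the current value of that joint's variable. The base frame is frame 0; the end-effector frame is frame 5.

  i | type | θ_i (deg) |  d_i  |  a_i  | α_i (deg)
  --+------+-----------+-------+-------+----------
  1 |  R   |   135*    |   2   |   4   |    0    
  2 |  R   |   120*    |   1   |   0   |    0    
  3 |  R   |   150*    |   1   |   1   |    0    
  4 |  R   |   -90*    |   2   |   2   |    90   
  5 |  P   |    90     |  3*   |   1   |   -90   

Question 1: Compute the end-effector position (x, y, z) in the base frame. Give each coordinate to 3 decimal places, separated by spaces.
after link 1: o_1 = (-2.8284, 2.8284, 2.0000)
after link 2: o_2 = (-2.8284, 2.8284, 3.0000)
after link 3: o_3 = (-2.1213, 3.5355, 4.0000)
after link 4: o_4 = (-0.7071, 2.1213, 6.0000)
after link 5: o_5 = (-2.8284, 0.0000, 7.0000)

-2.828 0.000 7.000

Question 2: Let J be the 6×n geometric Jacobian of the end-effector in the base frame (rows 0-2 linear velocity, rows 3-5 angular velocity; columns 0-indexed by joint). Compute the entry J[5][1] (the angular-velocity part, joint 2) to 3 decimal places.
1.000

axis z_1 = (0.0000,0.0000,1.0000); lever o_n−o_1 = (-0.0000,-2.8284,5.0000)
cross product → J_v[:, 1] = (2.8284,-0.0000,0.0000)
J_ω[:, 1] = z_1
entry J[5][1] = 1.0000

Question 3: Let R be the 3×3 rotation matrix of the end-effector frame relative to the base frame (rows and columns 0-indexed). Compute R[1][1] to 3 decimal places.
0.707

End-effector y-axis (col 1 of R) = (0.7071,0.7071,-0.0000)
R[1][1] = 0.7071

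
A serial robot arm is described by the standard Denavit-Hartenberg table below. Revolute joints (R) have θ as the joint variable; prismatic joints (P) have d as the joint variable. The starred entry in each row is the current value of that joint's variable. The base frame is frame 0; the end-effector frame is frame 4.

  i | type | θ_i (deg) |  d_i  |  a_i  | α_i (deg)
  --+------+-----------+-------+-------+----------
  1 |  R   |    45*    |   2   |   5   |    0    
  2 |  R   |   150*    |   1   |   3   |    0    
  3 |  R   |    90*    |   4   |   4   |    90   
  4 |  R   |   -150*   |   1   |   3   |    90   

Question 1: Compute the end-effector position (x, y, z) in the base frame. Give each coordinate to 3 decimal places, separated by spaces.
after link 1: o_1 = (3.5355, 3.5355, 2.0000)
after link 2: o_2 = (0.6378, 2.7591, 3.0000)
after link 3: o_3 = (1.6730, -1.1046, 7.0000)
after link 4: o_4 = (0.0347, 1.1461, 5.5000)

0.035 1.146 5.500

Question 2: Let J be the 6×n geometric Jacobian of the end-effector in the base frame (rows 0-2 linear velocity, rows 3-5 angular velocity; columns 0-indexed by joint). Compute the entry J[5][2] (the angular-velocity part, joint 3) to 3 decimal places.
1.000

axis z_2 = (0.0000,0.0000,1.0000); lever o_n−o_2 = (-0.6031,-1.6130,2.5000)
cross product → J_v[:, 2] = (1.6130,-0.6031,0.0000)
J_ω[:, 2] = z_2
entry J[5][2] = 1.0000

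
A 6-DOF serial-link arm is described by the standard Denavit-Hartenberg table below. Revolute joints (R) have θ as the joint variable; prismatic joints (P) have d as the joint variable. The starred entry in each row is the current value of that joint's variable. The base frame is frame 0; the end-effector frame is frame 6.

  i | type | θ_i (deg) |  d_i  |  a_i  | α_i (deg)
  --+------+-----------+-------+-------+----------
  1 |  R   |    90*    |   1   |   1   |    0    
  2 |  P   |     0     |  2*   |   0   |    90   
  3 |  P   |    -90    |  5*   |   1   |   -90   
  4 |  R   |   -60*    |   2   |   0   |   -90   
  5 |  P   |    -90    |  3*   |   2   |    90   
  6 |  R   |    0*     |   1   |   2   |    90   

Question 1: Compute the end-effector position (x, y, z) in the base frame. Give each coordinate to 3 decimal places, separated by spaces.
after link 1: o_1 = (0.0000, 1.0000, 1.0000)
after link 2: o_2 = (0.0000, 1.0000, 3.0000)
after link 3: o_3 = (5.0000, 1.0000, 2.0000)
after link 4: o_4 = (5.0000, 3.0000, 2.0000)
after link 5: o_5 = (3.5000, 5.0000, -0.5981)
after link 6: o_6 = (2.6340, 7.0000, -0.0981)

2.634 7.000 -0.098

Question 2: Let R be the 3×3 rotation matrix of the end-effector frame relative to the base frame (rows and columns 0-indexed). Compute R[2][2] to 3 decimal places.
End-effector z-axis (col 2 of R) = (0.5000,-0.0000,0.8660)
R[2][2] = 0.8660

0.866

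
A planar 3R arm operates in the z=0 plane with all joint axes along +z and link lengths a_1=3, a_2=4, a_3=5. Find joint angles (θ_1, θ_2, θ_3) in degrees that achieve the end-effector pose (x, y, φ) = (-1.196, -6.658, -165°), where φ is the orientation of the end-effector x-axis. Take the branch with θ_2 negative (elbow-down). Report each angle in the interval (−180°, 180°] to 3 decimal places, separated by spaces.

wrist centre = target − a_3·(cos φ, sin φ) = (3.6336, -5.3639)
cos θ_2 = (41.9747−3²−4²)/(2·3·4) = 0.7073; θ_2 = -44.9859° (elbow-down)
β = atan2(-5.3639,3.6336) = -55.8854°; ψ = atan2(-2.8277,5.8291) = -25.8782°
θ_1 = β − ψ = -30.0072°
θ_3 = φ − θ_1 − θ_2 = -90.0069° (wrapped to (-180°,180°])

-30.007 -44.986 -90.007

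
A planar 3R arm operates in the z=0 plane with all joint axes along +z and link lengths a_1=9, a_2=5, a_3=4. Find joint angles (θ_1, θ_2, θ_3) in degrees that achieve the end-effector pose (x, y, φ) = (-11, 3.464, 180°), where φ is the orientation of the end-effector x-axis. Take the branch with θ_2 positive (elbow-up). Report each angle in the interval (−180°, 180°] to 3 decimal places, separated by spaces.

120.001 120.001 -60.001

wrist centre = target − a_3·(cos φ, sin φ) = (-7.0000, 3.4640)
cos θ_2 = (60.9993−9²−5²)/(2·9·5) = -0.5000; θ_2 = 120.0005° (elbow-up)
β = atan2(3.4640,-7.0000) = 153.6712°; ψ = atan2(4.3301,6.5000) = 33.6705°
θ_1 = β − ψ = 120.0006°
θ_3 = φ − θ_1 − θ_2 = -60.0012° (wrapped to (-180°,180°])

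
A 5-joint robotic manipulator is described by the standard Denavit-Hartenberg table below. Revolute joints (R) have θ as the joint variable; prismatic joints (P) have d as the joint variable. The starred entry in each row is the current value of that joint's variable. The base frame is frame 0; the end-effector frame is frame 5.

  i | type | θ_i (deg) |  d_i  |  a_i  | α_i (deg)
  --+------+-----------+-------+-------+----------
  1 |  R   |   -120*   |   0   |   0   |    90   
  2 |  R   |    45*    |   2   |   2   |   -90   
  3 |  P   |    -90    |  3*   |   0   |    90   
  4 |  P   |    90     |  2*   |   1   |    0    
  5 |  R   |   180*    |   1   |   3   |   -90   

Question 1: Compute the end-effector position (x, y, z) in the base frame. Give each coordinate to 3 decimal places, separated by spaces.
-1.025 2.225 -0.000

after link 1: o_1 = (0.0000, 0.0000, 0.0000)
after link 2: o_2 = (-2.4392, -0.2247, 1.4142)
after link 3: o_3 = (-1.3785, 1.6124, 3.5355)
after link 4: o_4 = (-0.3178, 3.4495, 2.8284)
after link 5: o_5 = (-1.0249, 2.2247, -0.0000)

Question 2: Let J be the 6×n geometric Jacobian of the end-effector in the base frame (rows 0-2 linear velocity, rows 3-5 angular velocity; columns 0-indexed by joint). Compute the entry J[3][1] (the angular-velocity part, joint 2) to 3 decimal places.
axis z_1 = (-0.8660,0.5000,0.0000); lever o_n−o_1 = (-1.0249,2.2247,-0.0000)
cross product → J_v[:, 1] = (-0.0000,-0.0000,-1.4142)
J_ω[:, 1] = z_1
entry J[3][1] = -0.8660

-0.866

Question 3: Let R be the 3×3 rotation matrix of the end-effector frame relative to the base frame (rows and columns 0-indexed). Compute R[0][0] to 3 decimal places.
End-effector x-axis (col 0 of R) = (-0.3536,-0.6124,-0.7071)
R[0][0] = -0.3536

-0.354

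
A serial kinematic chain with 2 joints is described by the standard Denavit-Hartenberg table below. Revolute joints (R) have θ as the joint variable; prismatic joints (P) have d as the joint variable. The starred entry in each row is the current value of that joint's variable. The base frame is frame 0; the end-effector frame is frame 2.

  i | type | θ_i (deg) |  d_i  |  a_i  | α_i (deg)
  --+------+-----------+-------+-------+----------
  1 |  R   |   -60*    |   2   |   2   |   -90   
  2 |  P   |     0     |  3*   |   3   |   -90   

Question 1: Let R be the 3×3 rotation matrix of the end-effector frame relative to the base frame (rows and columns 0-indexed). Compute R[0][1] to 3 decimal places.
-0.866

End-effector y-axis (col 1 of R) = (-0.8660,-0.5000,-0.0000)
R[0][1] = -0.8660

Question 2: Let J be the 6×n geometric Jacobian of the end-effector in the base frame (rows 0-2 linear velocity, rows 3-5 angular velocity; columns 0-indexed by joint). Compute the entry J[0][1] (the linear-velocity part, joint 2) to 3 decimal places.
prismatic axis z_1 = (0.8660,0.5000,0.0000)
J_v[:, 1] = z_1; J_ω[:, 1] = (0,0,0)
entry J[0][1] = 0.8660

0.866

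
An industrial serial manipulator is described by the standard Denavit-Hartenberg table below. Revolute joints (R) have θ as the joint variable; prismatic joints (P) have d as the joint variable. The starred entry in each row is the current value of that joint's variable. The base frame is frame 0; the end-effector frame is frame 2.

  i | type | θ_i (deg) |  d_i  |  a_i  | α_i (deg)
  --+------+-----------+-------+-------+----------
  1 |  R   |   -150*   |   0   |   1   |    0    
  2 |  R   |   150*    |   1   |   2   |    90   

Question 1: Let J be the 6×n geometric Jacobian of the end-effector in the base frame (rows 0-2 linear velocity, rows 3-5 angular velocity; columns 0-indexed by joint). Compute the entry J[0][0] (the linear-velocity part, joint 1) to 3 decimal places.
axis z_0 = ẑ; lever o_n−o_0 = (1.1340,-0.5000,1.0000)
cross product → J_v[:, 0] = (0.5000,1.1340,-0.0000)
J_ω[:, 0] = z_0
entry J[0][0] = 0.5000

0.500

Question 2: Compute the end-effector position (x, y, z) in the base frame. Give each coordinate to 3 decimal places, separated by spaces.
after link 1: o_1 = (-0.8660, -0.5000, 0.0000)
after link 2: o_2 = (1.1340, -0.5000, 1.0000)

1.134 -0.500 1.000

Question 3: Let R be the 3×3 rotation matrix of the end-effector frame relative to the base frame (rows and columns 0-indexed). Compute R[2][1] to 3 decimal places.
1.000

End-effector y-axis (col 1 of R) = (0.0000,0.0000,1.0000)
R[2][1] = 1.0000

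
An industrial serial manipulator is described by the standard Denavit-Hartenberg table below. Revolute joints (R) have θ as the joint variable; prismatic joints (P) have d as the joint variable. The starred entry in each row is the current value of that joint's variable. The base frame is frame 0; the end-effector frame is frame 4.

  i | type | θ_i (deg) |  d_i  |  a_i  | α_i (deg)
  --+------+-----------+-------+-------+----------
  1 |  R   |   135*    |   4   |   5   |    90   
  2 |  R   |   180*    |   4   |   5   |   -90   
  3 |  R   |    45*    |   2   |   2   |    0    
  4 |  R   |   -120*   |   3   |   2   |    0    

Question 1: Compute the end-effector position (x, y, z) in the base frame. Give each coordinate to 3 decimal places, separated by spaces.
after link 1: o_1 = (-3.5355, 3.5355, 4.0000)
after link 2: o_2 = (2.8284, 2.8284, 4.0000)
after link 3: o_3 = (2.8284, 0.8284, 2.0000)
after link 4: o_4 = (4.5605, 1.8284, -1.0000)

4.560 1.828 -1.000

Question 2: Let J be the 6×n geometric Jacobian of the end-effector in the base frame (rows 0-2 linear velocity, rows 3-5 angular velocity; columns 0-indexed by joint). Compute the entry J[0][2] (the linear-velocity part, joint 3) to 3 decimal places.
axis z_2 = (0.0000,-0.0000,-1.0000); lever o_n−o_2 = (1.7321,-1.0000,-5.0000)
cross product → J_v[:, 2] = (-1.0000,-1.7321,-0.0000)
J_ω[:, 2] = z_2
entry J[0][2] = -1.0000

-1.000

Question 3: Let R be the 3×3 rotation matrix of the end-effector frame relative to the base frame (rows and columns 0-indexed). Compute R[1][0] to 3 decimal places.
0.500

End-effector x-axis (col 0 of R) = (0.8660,0.5000,0.0000)
R[1][0] = 0.5000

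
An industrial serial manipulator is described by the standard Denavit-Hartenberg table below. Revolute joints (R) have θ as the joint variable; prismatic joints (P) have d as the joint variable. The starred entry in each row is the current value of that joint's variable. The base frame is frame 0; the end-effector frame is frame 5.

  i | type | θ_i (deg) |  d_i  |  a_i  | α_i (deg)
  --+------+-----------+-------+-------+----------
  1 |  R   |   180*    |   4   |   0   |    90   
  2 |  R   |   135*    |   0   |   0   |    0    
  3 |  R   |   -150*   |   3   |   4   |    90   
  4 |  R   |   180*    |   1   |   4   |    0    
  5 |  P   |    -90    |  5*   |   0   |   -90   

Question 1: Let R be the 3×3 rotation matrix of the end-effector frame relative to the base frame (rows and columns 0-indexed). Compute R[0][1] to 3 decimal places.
End-effector y-axis (col 1 of R) = (-0.2588,-0.0000,0.9659)
R[0][1] = -0.2588

-0.259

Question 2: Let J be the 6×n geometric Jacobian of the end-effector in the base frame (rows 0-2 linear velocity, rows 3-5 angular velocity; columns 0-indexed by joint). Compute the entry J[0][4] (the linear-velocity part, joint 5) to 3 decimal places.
0.259

prismatic axis z_4 = (0.2588,0.0000,-0.9659)
J_v[:, 4] = z_4; J_ω[:, 4] = (0,0,0)
entry J[0][4] = 0.2588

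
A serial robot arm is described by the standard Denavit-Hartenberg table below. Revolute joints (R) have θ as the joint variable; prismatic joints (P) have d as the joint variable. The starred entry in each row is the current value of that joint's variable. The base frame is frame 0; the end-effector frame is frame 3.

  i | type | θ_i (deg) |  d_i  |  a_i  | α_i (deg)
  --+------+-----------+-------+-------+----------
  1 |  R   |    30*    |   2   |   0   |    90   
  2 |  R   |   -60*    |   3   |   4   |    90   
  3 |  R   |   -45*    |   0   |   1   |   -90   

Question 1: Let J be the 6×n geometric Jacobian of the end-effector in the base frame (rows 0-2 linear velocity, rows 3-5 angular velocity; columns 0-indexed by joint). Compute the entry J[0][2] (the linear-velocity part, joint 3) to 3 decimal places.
0.660

axis z_2 = (-0.7500,-0.4330,-0.5000); lever o_n−o_2 = (-0.0474,0.7891,-0.6124)
cross product → J_v[:, 2] = (0.6597,-0.4356,-0.6124)
J_ω[:, 2] = z_2
entry J[0][2] = 0.6597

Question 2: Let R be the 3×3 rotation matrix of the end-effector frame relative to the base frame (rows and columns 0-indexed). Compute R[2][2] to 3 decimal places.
-0.612

End-effector z-axis (col 2 of R) = (0.6597,-0.4356,-0.6124)
R[2][2] = -0.6124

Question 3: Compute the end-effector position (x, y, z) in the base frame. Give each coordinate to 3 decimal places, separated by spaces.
3.185 -0.809 -2.076

after link 1: o_1 = (0.0000, 0.0000, 2.0000)
after link 2: o_2 = (3.2321, -1.5981, -1.4641)
after link 3: o_3 = (3.1847, -0.8089, -2.0765)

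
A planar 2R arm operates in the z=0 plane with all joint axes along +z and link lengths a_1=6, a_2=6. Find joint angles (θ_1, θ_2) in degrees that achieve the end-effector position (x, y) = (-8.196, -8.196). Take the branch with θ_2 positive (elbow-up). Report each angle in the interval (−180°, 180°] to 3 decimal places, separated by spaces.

-150.004 30.008

cos θ_2 = (134.3488−6²−6²)/(2·6·6) = 0.8660; θ_2 = 30.0080° (elbow-up)
β = atan2(-8.1960,-8.1960) = -135.0000°; ψ = atan2(3.0007,11.1957) = 15.0040°
θ_1 = β − ψ = -150.0040°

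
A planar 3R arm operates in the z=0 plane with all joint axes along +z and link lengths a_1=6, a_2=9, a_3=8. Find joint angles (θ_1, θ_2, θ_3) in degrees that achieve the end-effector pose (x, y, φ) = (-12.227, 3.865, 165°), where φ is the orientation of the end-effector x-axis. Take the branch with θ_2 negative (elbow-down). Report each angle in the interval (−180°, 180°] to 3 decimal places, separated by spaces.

-90.000 -150.003 45.003

wrist centre = target − a_3·(cos φ, sin φ) = (-4.4996, 1.7944)
cos θ_2 = (23.4664−6²−9²)/(2·6·9) = -0.8661; θ_2 = -150.0030° (elbow-down)
β = atan2(1.7944,-4.4996) = 158.2578°; ψ = atan2(-4.4996,-1.7945) = -111.7425°
θ_1 = β − ψ = 270.0003°
θ_3 = φ − θ_1 − θ_2 = 45.0028° (wrapped to (-180°,180°])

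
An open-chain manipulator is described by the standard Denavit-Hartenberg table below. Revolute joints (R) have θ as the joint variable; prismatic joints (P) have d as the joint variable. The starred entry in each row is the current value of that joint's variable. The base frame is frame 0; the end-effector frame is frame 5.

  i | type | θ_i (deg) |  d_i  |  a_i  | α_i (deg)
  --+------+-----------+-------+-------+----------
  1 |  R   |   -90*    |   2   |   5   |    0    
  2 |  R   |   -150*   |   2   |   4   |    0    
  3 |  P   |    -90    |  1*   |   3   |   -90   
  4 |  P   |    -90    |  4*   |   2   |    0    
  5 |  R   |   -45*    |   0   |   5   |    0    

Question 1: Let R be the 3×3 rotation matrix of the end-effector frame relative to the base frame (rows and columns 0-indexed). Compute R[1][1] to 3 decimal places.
0.354

End-effector y-axis (col 1 of R) = (0.6124,0.3536,0.7071)
R[1][1] = 0.3536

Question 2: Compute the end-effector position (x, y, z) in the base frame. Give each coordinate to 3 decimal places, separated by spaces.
after link 1: o_1 = (0.0000, -5.0000, 2.0000)
after link 2: o_2 = (-2.0000, -1.5359, 4.0000)
after link 3: o_3 = (0.5981, -0.0359, 5.0000)
after link 4: o_4 = (-1.4019, 3.4282, 7.0000)
after link 5: o_5 = (-4.4638, 1.6604, 10.5355)

-4.464 1.660 10.536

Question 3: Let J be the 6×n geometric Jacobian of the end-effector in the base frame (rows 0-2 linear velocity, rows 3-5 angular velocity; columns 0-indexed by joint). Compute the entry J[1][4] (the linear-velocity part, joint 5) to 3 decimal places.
axis z_4 = (-0.5000,0.8660,0.0000); lever o_n−o_4 = (-3.0619,-1.7678,3.5355)
cross product → J_v[:, 4] = (3.0619,1.7678,3.5355)
J_ω[:, 4] = z_4
entry J[1][4] = 1.7678

1.768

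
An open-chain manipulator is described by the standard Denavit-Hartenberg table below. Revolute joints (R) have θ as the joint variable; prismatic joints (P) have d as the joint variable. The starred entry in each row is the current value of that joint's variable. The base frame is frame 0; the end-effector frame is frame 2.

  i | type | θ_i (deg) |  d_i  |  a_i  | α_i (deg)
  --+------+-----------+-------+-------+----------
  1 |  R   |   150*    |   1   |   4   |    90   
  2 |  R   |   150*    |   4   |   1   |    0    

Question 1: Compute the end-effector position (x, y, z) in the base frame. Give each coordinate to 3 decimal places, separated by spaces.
-0.714 5.031 1.500

after link 1: o_1 = (-3.4641, 2.0000, 1.0000)
after link 2: o_2 = (-0.7141, 5.0311, 1.5000)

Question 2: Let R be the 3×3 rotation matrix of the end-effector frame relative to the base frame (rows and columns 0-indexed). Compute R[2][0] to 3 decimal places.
0.500

End-effector x-axis (col 0 of R) = (0.7500,-0.4330,0.5000)
R[2][0] = 0.5000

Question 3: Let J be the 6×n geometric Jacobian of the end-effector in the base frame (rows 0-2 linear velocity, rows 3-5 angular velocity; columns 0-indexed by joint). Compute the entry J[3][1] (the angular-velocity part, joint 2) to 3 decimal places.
0.500

axis z_1 = (0.5000,0.8660,0.0000); lever o_n−o_1 = (2.7500,3.0311,0.5000)
cross product → J_v[:, 1] = (0.4330,-0.2500,-0.8660)
J_ω[:, 1] = z_1
entry J[3][1] = 0.5000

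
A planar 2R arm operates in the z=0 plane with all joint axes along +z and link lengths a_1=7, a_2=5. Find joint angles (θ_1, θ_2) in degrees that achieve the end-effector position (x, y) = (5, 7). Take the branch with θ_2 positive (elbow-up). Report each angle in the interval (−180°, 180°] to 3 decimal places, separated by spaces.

18.925 90.000

cos θ_2 = (74.0000−7²−5²)/(2·7·5) = 0.0000; θ_2 = 90.0000° (elbow-up)
β = atan2(7.0000,5.0000) = 54.4623°; ψ = atan2(5.0000,7.0000) = 35.5377°
θ_1 = β − ψ = 18.9246°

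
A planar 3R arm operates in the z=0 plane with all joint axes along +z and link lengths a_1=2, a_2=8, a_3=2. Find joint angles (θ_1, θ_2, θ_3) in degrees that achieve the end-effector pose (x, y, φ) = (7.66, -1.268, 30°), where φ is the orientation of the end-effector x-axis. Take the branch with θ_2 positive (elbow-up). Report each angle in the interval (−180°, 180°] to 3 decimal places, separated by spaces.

-161.884 150.010 41.874

wrist centre = target − a_3·(cos φ, sin φ) = (5.9279, -2.2680)
cos θ_2 = (40.2844−2²−8²)/(2·2·8) = -0.8661; θ_2 = 150.0100° (elbow-up)
β = atan2(-2.2680,5.9279) = -20.9366°; ψ = atan2(3.9988,-4.9289) = 140.9477°
θ_1 = β − ψ = -161.8843°
θ_3 = φ − θ_1 − θ_2 = 41.8743° (wrapped to (-180°,180°])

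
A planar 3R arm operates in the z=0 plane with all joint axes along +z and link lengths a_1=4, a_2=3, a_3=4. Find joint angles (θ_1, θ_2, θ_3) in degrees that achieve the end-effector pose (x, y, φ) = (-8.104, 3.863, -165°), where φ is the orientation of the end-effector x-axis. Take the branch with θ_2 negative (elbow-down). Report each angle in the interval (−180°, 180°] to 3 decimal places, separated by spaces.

wrist centre = target − a_3·(cos φ, sin φ) = (-4.2403, 4.8983)
cos θ_2 = (41.9732−4²−3²)/(2·4·3) = 0.7072; θ_2 = -44.9910° (elbow-down)
β = atan2(4.8983,-4.2403) = 130.8818°; ψ = atan2(-2.1210,6.1217) = -19.1098°
θ_1 = β − ψ = 149.9916°
θ_3 = φ − θ_1 − θ_2 = 89.9994° (wrapped to (-180°,180°])

149.992 -44.991 89.999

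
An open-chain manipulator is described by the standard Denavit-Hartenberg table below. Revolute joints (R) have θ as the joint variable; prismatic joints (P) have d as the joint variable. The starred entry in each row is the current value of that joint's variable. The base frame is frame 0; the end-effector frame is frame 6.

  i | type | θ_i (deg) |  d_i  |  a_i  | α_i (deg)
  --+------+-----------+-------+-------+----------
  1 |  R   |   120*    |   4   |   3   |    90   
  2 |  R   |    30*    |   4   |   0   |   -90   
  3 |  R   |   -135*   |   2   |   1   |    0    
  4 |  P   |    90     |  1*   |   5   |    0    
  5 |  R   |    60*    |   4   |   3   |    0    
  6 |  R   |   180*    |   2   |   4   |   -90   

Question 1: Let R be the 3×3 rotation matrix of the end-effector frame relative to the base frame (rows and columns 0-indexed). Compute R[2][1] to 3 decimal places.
End-effector y-axis (col 1 of R) = (-0.2500,0.4330,-0.8660)
R[2][1] = -0.8660

-0.866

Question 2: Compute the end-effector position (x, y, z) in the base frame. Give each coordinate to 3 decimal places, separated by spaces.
7.306 4.349 12.725

after link 1: o_1 = (-1.5000, 2.5981, 4.0000)
after link 2: o_2 = (1.9641, 4.5981, 4.0000)
after link 3: o_3 = (3.3827, 3.5553, 5.3785)
after link 4: o_4 = (5.1636, 7.5417, 8.0123)
after link 5: o_5 = (4.2364, 7.5947, 12.9253)
after link 6: o_6 = (7.3060, 4.3486, 12.7255)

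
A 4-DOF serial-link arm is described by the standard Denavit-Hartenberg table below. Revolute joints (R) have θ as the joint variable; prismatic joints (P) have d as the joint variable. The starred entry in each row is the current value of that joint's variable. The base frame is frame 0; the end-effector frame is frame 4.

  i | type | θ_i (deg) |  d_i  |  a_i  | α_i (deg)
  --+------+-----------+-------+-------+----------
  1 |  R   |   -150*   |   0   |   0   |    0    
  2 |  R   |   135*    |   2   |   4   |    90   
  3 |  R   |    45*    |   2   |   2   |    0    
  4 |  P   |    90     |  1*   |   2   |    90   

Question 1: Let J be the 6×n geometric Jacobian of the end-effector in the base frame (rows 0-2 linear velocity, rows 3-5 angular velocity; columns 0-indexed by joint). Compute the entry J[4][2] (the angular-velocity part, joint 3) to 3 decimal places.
axis z_2 = (-0.2588,-0.9659,0.0000); lever o_n−o_2 = (-0.7765,-2.8978,2.8284)
cross product → J_v[:, 2] = (-2.7321,0.7321,0.0000)
J_ω[:, 2] = z_2
entry J[4][2] = -0.9659

-0.966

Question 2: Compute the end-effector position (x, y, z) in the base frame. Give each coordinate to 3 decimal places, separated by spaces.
3.087 -3.933 4.828

after link 1: o_1 = (0.0000, 0.0000, 0.0000)
after link 2: o_2 = (3.8637, -1.0353, 2.0000)
after link 3: o_3 = (4.7121, -3.3332, 3.4142)
after link 4: o_4 = (3.0872, -3.9331, 4.8284)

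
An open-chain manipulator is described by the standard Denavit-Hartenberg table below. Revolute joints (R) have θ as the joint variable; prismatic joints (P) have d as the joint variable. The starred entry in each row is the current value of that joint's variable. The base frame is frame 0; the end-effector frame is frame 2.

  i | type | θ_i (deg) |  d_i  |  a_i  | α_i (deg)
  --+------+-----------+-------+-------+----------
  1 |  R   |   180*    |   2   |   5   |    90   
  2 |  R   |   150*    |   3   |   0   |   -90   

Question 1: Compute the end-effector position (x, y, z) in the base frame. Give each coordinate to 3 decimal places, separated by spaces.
after link 1: o_1 = (-5.0000, 0.0000, 2.0000)
after link 2: o_2 = (-5.0000, 3.0000, 2.0000)

-5.000 3.000 2.000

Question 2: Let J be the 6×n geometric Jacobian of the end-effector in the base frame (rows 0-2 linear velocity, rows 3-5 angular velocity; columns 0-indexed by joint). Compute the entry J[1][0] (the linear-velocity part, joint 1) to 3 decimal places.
-5.000

axis z_0 = ẑ; lever o_n−o_0 = (-5.0000,3.0000,2.0000)
cross product → J_v[:, 0] = (-3.0000,-5.0000,0.0000)
J_ω[:, 0] = z_0
entry J[1][0] = -5.0000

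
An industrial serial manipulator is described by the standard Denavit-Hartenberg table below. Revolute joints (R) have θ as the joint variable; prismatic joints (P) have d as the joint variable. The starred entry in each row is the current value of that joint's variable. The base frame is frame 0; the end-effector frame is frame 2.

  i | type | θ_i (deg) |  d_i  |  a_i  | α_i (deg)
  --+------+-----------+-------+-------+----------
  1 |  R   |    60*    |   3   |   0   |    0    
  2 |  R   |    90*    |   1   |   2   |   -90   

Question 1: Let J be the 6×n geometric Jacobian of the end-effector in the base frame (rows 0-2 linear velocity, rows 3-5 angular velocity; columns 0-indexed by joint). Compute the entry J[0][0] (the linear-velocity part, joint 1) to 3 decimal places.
axis z_0 = ẑ; lever o_n−o_0 = (-1.7321,1.0000,4.0000)
cross product → J_v[:, 0] = (-1.0000,-1.7321,0.0000)
J_ω[:, 0] = z_0
entry J[0][0] = -1.0000

-1.000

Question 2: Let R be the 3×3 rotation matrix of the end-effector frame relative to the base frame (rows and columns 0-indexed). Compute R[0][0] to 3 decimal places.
-0.866

End-effector x-axis (col 0 of R) = (-0.8660,0.5000,0.0000)
R[0][0] = -0.8660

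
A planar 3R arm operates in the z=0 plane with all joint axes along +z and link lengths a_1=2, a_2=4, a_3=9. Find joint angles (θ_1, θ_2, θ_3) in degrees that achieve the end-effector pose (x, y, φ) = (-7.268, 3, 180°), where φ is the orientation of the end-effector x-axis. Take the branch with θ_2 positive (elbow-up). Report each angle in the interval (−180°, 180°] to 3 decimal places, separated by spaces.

wrist centre = target − a_3·(cos φ, sin φ) = (1.7320, 3.0000)
cos θ_2 = (11.9998−2²−4²)/(2·2·4) = -0.5000; θ_2 = 120.0007° (elbow-up)
β = atan2(3.0000,1.7320) = 60.0007°; ψ = atan2(3.4641,-0.0000) = 90.0007°
θ_1 = β − ψ = -30.0000°
θ_3 = φ − θ_1 − θ_2 = 89.9993° (wrapped to (-180°,180°])

-30.000 120.001 89.999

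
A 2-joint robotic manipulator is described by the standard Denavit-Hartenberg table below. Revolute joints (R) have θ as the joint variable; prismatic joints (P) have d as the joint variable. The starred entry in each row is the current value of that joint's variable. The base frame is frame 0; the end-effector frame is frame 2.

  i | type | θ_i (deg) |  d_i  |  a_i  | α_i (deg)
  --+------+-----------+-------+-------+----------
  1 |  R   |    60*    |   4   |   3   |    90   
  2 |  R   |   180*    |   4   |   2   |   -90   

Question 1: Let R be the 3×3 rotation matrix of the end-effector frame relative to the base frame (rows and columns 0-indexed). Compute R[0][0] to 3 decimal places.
End-effector x-axis (col 0 of R) = (-0.5000,-0.8660,0.0000)
R[0][0] = -0.5000

-0.500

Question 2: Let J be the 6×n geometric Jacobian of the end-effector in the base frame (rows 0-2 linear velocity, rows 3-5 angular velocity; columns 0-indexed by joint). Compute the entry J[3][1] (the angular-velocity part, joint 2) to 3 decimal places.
axis z_1 = (0.8660,-0.5000,0.0000); lever o_n−o_1 = (2.4641,-3.7321,0.0000)
cross product → J_v[:, 1] = (-0.0000,-0.0000,-2.0000)
J_ω[:, 1] = z_1
entry J[3][1] = 0.8660

0.866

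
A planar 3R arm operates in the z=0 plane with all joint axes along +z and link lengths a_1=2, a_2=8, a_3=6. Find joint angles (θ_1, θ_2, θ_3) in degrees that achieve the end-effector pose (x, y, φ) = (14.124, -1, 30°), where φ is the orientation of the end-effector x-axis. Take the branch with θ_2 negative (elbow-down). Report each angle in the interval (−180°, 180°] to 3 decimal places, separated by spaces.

0.018 -30.023 60.005

wrist centre = target − a_3·(cos φ, sin φ) = (8.9278, -4.0000)
cos θ_2 = (95.7065−2²−8²)/(2·2·8) = 0.8658; θ_2 = -30.0227° (elbow-down)
β = atan2(-4.0000,8.9278) = -24.1341°; ψ = atan2(-4.0027,8.9266) = -24.1518°
θ_1 = β − ψ = 0.0176°
θ_3 = φ − θ_1 − θ_2 = 60.0051° (wrapped to (-180°,180°])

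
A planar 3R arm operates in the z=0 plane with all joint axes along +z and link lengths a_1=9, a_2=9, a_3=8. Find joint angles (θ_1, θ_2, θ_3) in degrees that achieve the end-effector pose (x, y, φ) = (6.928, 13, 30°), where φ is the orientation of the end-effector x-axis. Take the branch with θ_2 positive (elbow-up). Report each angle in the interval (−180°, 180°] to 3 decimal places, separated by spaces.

30.001 120.000 -120.001

wrist centre = target − a_3·(cos φ, sin φ) = (-0.0002, 9.0000)
cos θ_2 = (81.0000−9²−9²)/(2·9·9) = -0.5000; θ_2 = 120.0000° (elbow-up)
β = atan2(9.0000,-0.0002) = 90.0013°; ψ = atan2(7.7942,4.5000) = 60.0000°
θ_1 = β − ψ = 30.0013°
θ_3 = φ − θ_1 − θ_2 = -120.0013° (wrapped to (-180°,180°])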